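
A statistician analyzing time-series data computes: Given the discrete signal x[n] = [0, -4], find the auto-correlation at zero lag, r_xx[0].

The auto-correlation at zero lag r_xx[0] equals the signal energy.
r_xx[0] = sum of x[n]^2 = 0^2 + (-4)^2
= 0 + 16 = 16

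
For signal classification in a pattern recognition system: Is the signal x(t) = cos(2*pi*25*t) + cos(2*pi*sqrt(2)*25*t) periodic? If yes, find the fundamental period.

f1 = 25 Hz, f2 = 25*sqrt(2) Hz
Ratio f2/f1 = sqrt(2), which is irrational.
Since the frequency ratio is irrational, no common period exists.
The signal is not periodic.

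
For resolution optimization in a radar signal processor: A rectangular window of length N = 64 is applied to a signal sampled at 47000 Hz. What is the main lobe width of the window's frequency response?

For a rectangular window of length N,
the main lobe width in frequency is 2*f_s/N.
= 2*47000/64 = 5875/4 Hz
This determines the minimum frequency separation for resolving two sinusoids.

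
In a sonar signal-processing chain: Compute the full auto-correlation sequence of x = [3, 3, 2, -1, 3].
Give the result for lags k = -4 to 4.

r_xx[k] = sum_m x[m]*x[m+k], indexed from 0, for k = -4 to 4:
  r_xx[-4] = x[4]*x[0] = 9
  r_xx[-3] = x[3]*x[0] + x[4]*x[1] = 6
  r_xx[-2] = x[2]*x[0] + x[3]*x[1] + x[4]*x[2] = 9
  r_xx[-1] = x[1]*x[0] + x[2]*x[1] + x[3]*x[2] + x[4]*x[3] = 10
  r_xx[0] = x[0]*x[0] + x[1]*x[1] + x[2]*x[2] + x[3]*x[3] + x[4]*x[4] = 32
  r_xx[1] = x[0]*x[1] + x[1]*x[2] + x[2]*x[3] + x[3]*x[4] = 10
  r_xx[2] = x[0]*x[2] + x[1]*x[3] + x[2]*x[4] = 9
  r_xx[3] = x[0]*x[3] + x[1]*x[4] = 6
  r_xx[4] = x[0]*x[4] = 9
r_xx = [9, 6, 9, 10, 32, 10, 9, 6, 9]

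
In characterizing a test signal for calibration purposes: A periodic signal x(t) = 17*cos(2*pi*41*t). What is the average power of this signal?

Average power of A*cos(wt) is A^2/2.
P = 17^2 / 2 = 289/2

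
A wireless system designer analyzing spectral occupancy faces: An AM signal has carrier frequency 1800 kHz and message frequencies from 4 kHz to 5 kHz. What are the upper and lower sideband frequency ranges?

Upper sideband (USB) = fc + [fm_low, fm_high] = 1800 + [4, 5] = [1804, 1805] kHz
Lower sideband (LSB) = fc - [fm_high, fm_low] = 1800 - [5, 4] = [1795, 1796] kHz
Total occupied spectrum: 1795 kHz to 1805 kHz (plus carrier at 1800 kHz)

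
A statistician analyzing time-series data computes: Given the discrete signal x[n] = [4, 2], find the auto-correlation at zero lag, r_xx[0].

The auto-correlation at zero lag r_xx[0] equals the signal energy.
r_xx[0] = sum of x[n]^2 = 4^2 + 2^2
= 16 + 4 = 20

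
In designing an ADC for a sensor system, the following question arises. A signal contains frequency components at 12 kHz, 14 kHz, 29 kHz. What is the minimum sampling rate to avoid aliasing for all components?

The highest frequency component is f_max = 29 kHz.
Nyquist rate = 2 * f_max = 2 * 29 kHz = 58 kHz.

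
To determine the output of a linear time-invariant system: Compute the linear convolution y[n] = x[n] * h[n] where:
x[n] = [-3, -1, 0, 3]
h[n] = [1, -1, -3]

y[n] = sum_k x[k]*h[n-k]. Output length = len(x) + len(h) - 1 = 4 + 3 - 1 = 6.
y[0] = -3*1 = -3
y[1] = -1*1 + -3*-1 = 2
y[2] = 0*1 + -1*-1 + -3*-3 = 10
y[3] = 3*1 + 0*-1 + -1*-3 = 6
y[4] = 3*-1 + 0*-3 = -3
y[5] = 3*-3 = -9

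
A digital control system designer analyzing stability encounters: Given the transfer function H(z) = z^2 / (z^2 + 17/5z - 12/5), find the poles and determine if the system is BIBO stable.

Poles are roots of the denominator: z^2 + 17/5z - 12/5 = 0.
Quadratic formula: z = [-(17/5) +/- sqrt((17/5)^2 - 4*(-12/5))] / 2
Discriminant = 289/25 + 48/5 = 529/25; sqrt = 23/5.
z = (-17/5 +/- 23/5) / 2 => z = 3/5 or z = -4.
|p1| = 4, |p2| = 3/5.
For BIBO stability, all poles must lie inside the unit circle (|p| < 1).
System is UNSTABLE since at least one |p| >= 1.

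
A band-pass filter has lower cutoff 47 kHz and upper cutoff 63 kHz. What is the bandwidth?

Bandwidth = f_high - f_low
= 63 kHz - 47 kHz = 16 kHz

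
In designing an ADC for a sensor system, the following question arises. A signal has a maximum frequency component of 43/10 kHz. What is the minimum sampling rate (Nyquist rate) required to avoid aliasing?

By the Nyquist-Shannon sampling theorem,
the minimum sampling rate (Nyquist rate) must be at least 2 * f_max.
Nyquist rate = 2 * 43/10 kHz = 43/5 kHz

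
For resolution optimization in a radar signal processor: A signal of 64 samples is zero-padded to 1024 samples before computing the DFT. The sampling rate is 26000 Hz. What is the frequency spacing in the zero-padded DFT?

Original DFT: N = 64, resolution = f_s/N = 26000/64 = 1625/4 Hz
Zero-padded DFT: N = 1024, resolution = f_s/N = 26000/1024 = 1625/64 Hz
Zero-padding interpolates the spectrum (finer frequency grid)
but does NOT improve the true spectral resolution (ability to resolve close frequencies).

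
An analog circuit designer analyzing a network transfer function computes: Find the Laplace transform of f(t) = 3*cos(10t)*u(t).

Standard pair: cos(wt)*u(t) <-> s/(s^2+w^2)
With w = 10: L{3*cos(10t)*u(t)} = 3s/(s^2+100)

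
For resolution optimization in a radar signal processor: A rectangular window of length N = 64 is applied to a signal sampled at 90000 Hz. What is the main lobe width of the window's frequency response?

For a rectangular window of length N,
the main lobe width in frequency is 2*f_s/N.
= 2*90000/64 = 5625/2 Hz
This determines the minimum frequency separation for resolving two sinusoids.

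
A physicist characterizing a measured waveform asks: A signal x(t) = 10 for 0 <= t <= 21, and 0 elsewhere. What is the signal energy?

Energy = integral of |x(t)|^2 dt over the signal duration
= 10^2 * 21 = 100 * 21 = 2100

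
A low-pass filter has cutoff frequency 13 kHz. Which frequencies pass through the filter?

A low-pass filter passes all frequencies below the cutoff frequency 13 kHz and attenuates higher frequencies.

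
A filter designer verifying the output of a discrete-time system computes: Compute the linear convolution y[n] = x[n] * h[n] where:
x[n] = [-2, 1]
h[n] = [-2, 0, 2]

y[n] = sum_k x[k]*h[n-k]. Output length = len(x) + len(h) - 1 = 2 + 3 - 1 = 4.
y[0] = -2*-2 = 4
y[1] = 1*-2 + -2*0 = -2
y[2] = 1*0 + -2*2 = -4
y[3] = 1*2 = 2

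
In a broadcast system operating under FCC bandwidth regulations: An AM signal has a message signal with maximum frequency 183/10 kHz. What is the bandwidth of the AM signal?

In AM (double-sideband), the bandwidth is twice the message frequency.
BW = 2 * f_m = 2 * 183/10 kHz = 183/5 kHz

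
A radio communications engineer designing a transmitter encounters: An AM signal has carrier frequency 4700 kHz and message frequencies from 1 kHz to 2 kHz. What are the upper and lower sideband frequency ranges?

Upper sideband (USB) = fc + [fm_low, fm_high] = 4700 + [1, 2] = [4701, 4702] kHz
Lower sideband (LSB) = fc - [fm_high, fm_low] = 4700 - [2, 1] = [4698, 4699] kHz
Total occupied spectrum: 4698 kHz to 4702 kHz (plus carrier at 4700 kHz)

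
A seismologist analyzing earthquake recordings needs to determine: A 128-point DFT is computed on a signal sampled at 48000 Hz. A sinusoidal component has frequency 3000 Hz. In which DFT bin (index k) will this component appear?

DFT frequency resolution = f_s/N = 48000/128 = 375 Hz
Bin index k = f_signal / resolution = 3000 / 375 = 8
The signal frequency 3000 Hz falls in DFT bin k = 8.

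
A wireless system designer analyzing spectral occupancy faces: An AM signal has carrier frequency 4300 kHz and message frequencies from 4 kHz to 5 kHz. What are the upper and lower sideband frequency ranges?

Upper sideband (USB) = fc + [fm_low, fm_high] = 4300 + [4, 5] = [4304, 4305] kHz
Lower sideband (LSB) = fc - [fm_high, fm_low] = 4300 - [5, 4] = [4295, 4296] kHz
Total occupied spectrum: 4295 kHz to 4305 kHz (plus carrier at 4300 kHz)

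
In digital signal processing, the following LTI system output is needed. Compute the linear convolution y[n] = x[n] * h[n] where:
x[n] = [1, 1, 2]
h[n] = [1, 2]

y[n] = sum_k x[k]*h[n-k]. Output length = len(x) + len(h) - 1 = 3 + 2 - 1 = 4.
y[0] = 1*1 = 1
y[1] = 1*1 + 1*2 = 3
y[2] = 2*1 + 1*2 = 4
y[3] = 2*2 = 4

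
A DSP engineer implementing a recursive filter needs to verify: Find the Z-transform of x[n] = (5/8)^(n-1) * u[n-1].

Time-shifting property: if X(z) = Z{x[n]}, then Z{x[n-d]} = z^(-d) * X(z)
X(z) = z/(z - 5/8) for x[n] = (5/8)^n * u[n]
Z{x[n-1]} = z^(-1) * z/(z - 5/8) = 1/(z - 5/8)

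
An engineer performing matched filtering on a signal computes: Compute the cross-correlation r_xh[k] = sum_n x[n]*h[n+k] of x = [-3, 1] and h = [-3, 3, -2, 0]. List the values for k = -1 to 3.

Both sequences indexed from 0 and zero outside their support.
Lags with overlap: k = -1 to 3.
  r_xh[-1] = x[1]*h[0] = -3
  r_xh[0] = x[0]*h[0] + x[1]*h[1] = 12
  r_xh[1] = x[0]*h[1] + x[1]*h[2] = -11
  r_xh[2] = x[0]*h[2] + x[1]*h[3] = 6
  r_xh[3] = x[0]*h[3] = 0
r_xh = [-3, 12, -11, 6, 0] (for k = -1, ..., 3)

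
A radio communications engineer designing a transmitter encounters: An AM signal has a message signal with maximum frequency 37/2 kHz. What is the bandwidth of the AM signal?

In AM (double-sideband), the bandwidth is twice the message frequency.
BW = 2 * f_m = 2 * 37/2 kHz = 37 kHz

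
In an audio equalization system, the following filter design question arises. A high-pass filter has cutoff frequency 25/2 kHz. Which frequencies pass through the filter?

A high-pass filter passes all frequencies above the cutoff frequency 25/2 kHz and attenuates lower frequencies.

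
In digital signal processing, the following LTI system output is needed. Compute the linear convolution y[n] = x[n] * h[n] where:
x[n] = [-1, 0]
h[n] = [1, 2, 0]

y[n] = sum_k x[k]*h[n-k]. Output length = len(x) + len(h) - 1 = 2 + 3 - 1 = 4.
y[0] = -1*1 = -1
y[1] = 0*1 + -1*2 = -2
y[2] = 0*2 + -1*0 = 0
y[3] = 0*0 = 0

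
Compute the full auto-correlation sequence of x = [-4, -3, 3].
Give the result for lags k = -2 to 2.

r_xx[k] = sum_m x[m]*x[m+k], indexed from 0, for k = -2 to 2:
  r_xx[-2] = x[2]*x[0] = -12
  r_xx[-1] = x[1]*x[0] + x[2]*x[1] = 3
  r_xx[0] = x[0]*x[0] + x[1]*x[1] + x[2]*x[2] = 34
  r_xx[1] = x[0]*x[1] + x[1]*x[2] = 3
  r_xx[2] = x[0]*x[2] = -12
r_xx = [-12, 3, 34, 3, -12]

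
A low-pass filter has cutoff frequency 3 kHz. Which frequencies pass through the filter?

A low-pass filter passes all frequencies below the cutoff frequency 3 kHz and attenuates higher frequencies.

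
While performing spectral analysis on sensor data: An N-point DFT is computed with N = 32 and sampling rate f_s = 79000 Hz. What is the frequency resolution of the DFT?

DFT frequency resolution = f_s / N
= 79000 / 32 = 9875/4 Hz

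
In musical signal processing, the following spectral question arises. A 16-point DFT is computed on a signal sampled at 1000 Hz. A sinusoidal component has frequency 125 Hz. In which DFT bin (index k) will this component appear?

DFT frequency resolution = f_s/N = 1000/16 = 125/2 Hz
Bin index k = f_signal / resolution = 125 / 125/2 = 2
The signal frequency 125 Hz falls in DFT bin k = 2.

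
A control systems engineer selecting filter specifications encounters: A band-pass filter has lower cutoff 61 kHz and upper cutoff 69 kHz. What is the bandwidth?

Bandwidth = f_high - f_low
= 69 kHz - 61 kHz = 8 kHz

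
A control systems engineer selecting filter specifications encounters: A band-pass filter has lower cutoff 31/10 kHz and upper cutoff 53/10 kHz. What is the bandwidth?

Bandwidth = f_high - f_low
= 53/10 kHz - 31/10 kHz = 11/5 kHz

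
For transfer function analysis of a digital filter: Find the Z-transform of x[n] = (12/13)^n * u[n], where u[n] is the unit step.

The Z-transform of a^n * u[n] is z/(z-a) for |z| > |a|.
Here a = 12/13, so X(z) = z/(z - (12/13)) = 13z/(13z - 12)
ROC: |z| > 12/13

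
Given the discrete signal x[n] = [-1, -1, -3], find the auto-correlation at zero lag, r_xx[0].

The auto-correlation at zero lag r_xx[0] equals the signal energy.
r_xx[0] = sum of x[n]^2 = (-1)^2 + (-1)^2 + (-3)^2
= 1 + 1 + 9 = 11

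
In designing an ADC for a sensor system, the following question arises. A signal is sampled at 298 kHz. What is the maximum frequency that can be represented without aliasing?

The maximum frequency that can be represented without aliasing
is the Nyquist frequency: f_max = f_s / 2 = 298 kHz / 2 = 149 kHz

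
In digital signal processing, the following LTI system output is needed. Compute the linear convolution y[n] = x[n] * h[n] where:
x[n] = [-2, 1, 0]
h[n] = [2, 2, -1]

y[n] = sum_k x[k]*h[n-k]. Output length = len(x) + len(h) - 1 = 3 + 3 - 1 = 5.
y[0] = -2*2 = -4
y[1] = 1*2 + -2*2 = -2
y[2] = 0*2 + 1*2 + -2*-1 = 4
y[3] = 0*2 + 1*-1 = -1
y[4] = 0*-1 = 0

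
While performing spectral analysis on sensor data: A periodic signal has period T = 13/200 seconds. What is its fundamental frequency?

The fundamental frequency is the reciprocal of the period.
f = 1/T = 1/(13/200) = 200/13 Hz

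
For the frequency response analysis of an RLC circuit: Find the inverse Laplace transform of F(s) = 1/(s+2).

Standard pair: k/(s+a) <-> k*e^(-at)*u(t)
With k=1, a=2: f(t) = e^(-2t)*u(t)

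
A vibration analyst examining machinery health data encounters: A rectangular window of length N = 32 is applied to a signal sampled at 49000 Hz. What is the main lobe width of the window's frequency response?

For a rectangular window of length N,
the main lobe width in frequency is 2*f_s/N.
= 2*49000/32 = 6125/2 Hz
This determines the minimum frequency separation for resolving two sinusoids.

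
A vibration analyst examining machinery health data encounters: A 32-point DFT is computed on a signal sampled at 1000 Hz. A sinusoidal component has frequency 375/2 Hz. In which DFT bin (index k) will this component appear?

DFT frequency resolution = f_s/N = 1000/32 = 125/4 Hz
Bin index k = f_signal / resolution = 375/2 / 125/4 = 6
The signal frequency 375/2 Hz falls in DFT bin k = 6.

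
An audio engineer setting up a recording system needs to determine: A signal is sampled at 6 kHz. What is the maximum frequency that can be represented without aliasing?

The maximum frequency that can be represented without aliasing
is the Nyquist frequency: f_max = f_s / 2 = 6 kHz / 2 = 3 kHz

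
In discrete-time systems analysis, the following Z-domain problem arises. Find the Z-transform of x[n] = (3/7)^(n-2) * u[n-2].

Time-shifting property: if X(z) = Z{x[n]}, then Z{x[n-d]} = z^(-d) * X(z)
X(z) = z/(z - 3/7) for x[n] = (3/7)^n * u[n]
Z{x[n-2]} = z^(-2) * z/(z - 3/7) = z^(-1)/(z - 3/7)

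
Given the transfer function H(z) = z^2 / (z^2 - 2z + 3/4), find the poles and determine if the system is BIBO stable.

Poles are roots of the denominator: z^2 - 2z + 3/4 = 0.
Quadratic formula: z = [-(-2) +/- sqrt((-2)^2 - 4*(3/4))] / 2
Discriminant = 4 - 3 = 1; sqrt = 1.
z = (2 +/- 1) / 2 => z = 3/2 or z = 1/2.
|p1| = 3/2, |p2| = 1/2.
For BIBO stability, all poles must lie inside the unit circle (|p| < 1).
System is UNSTABLE since at least one |p| >= 1.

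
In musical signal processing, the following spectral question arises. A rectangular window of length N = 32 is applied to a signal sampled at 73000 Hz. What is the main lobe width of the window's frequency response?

For a rectangular window of length N,
the main lobe width in frequency is 2*f_s/N.
= 2*73000/32 = 9125/2 Hz
This determines the minimum frequency separation for resolving two sinusoids.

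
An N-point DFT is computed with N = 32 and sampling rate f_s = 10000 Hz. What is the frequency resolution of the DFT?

DFT frequency resolution = f_s / N
= 10000 / 32 = 625/2 Hz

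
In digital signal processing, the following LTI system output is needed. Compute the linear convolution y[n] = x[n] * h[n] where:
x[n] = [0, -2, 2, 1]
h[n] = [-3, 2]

y[n] = sum_k x[k]*h[n-k]. Output length = len(x) + len(h) - 1 = 4 + 2 - 1 = 5.
y[0] = 0*-3 = 0
y[1] = -2*-3 + 0*2 = 6
y[2] = 2*-3 + -2*2 = -10
y[3] = 1*-3 + 2*2 = 1
y[4] = 1*2 = 2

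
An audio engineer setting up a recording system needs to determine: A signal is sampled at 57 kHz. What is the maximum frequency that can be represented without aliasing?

The maximum frequency that can be represented without aliasing
is the Nyquist frequency: f_max = f_s / 2 = 57 kHz / 2 = 57/2 kHz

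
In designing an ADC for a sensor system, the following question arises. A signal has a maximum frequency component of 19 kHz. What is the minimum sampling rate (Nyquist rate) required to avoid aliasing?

By the Nyquist-Shannon sampling theorem,
the minimum sampling rate (Nyquist rate) must be at least 2 * f_max.
Nyquist rate = 2 * 19 kHz = 38 kHz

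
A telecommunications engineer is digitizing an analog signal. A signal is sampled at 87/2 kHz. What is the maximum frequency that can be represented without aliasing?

The maximum frequency that can be represented without aliasing
is the Nyquist frequency: f_max = f_s / 2 = 87/2 kHz / 2 = 87/4 kHz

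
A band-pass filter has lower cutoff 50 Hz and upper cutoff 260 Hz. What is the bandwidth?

Bandwidth = f_high - f_low
= 260 Hz - 50 Hz = 210 Hz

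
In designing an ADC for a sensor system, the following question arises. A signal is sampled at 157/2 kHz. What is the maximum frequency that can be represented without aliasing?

The maximum frequency that can be represented without aliasing
is the Nyquist frequency: f_max = f_s / 2 = 157/2 kHz / 2 = 157/4 kHz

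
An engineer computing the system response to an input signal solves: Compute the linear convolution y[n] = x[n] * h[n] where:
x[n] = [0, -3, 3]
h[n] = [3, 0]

y[n] = sum_k x[k]*h[n-k]. Output length = len(x) + len(h) - 1 = 3 + 2 - 1 = 4.
y[0] = 0*3 = 0
y[1] = -3*3 + 0*0 = -9
y[2] = 3*3 + -3*0 = 9
y[3] = 3*0 = 0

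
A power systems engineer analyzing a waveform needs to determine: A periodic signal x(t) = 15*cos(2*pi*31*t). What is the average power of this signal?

Average power of A*cos(wt) is A^2/2.
P = 15^2 / 2 = 225/2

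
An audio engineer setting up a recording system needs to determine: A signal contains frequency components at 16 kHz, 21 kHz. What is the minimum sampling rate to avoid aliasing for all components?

The highest frequency component is f_max = 21 kHz.
Nyquist rate = 2 * f_max = 2 * 21 kHz = 42 kHz.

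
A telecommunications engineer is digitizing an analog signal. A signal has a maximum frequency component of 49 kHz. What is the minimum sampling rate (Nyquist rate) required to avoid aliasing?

By the Nyquist-Shannon sampling theorem,
the minimum sampling rate (Nyquist rate) must be at least 2 * f_max.
Nyquist rate = 2 * 49 kHz = 98 kHz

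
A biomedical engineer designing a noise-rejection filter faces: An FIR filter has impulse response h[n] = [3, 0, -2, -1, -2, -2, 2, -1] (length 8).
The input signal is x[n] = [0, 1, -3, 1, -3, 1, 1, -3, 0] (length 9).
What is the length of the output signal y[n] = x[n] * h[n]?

For linear convolution, the output length is:
len(y) = len(x) + len(h) - 1 = 9 + 8 - 1 = 16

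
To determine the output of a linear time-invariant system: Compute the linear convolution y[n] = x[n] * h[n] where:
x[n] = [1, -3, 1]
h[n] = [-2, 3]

y[n] = sum_k x[k]*h[n-k]. Output length = len(x) + len(h) - 1 = 3 + 2 - 1 = 4.
y[0] = 1*-2 = -2
y[1] = -3*-2 + 1*3 = 9
y[2] = 1*-2 + -3*3 = -11
y[3] = 1*3 = 3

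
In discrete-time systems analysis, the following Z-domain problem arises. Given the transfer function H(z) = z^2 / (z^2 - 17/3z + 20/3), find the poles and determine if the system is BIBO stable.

Poles are roots of the denominator: z^2 - 17/3z + 20/3 = 0.
Quadratic formula: z = [-(-17/3) +/- sqrt((-17/3)^2 - 4*(20/3))] / 2
Discriminant = 289/9 - 80/3 = 49/9; sqrt = 7/3.
z = (17/3 +/- 7/3) / 2 => z = 4 or z = 5/3.
|p1| = 5/3, |p2| = 4.
For BIBO stability, all poles must lie inside the unit circle (|p| < 1).
System is UNSTABLE since at least one |p| >= 1.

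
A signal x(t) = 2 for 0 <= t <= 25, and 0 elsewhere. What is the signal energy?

Energy = integral of |x(t)|^2 dt over the signal duration
= 2^2 * 25 = 4 * 25 = 100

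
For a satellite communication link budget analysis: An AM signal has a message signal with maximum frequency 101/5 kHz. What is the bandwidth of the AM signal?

In AM (double-sideband), the bandwidth is twice the message frequency.
BW = 2 * f_m = 2 * 101/5 kHz = 202/5 kHz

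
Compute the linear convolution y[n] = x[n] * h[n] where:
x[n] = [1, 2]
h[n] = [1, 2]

y[n] = sum_k x[k]*h[n-k]. Output length = len(x) + len(h) - 1 = 2 + 2 - 1 = 3.
y[0] = 1*1 = 1
y[1] = 2*1 + 1*2 = 4
y[2] = 2*2 = 4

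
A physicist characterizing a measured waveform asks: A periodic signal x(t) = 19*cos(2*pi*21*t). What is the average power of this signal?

Average power of A*cos(wt) is A^2/2.
P = 19^2 / 2 = 361/2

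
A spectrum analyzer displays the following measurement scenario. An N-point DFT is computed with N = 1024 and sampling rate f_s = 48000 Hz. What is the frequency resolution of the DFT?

DFT frequency resolution = f_s / N
= 48000 / 1024 = 375/8 Hz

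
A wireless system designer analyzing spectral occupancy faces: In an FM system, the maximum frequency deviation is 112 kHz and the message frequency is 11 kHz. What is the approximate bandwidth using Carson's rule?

Carson's rule: BW = 2*(delta_f + f_m)
= 2*(112 + 11) kHz = 246 kHz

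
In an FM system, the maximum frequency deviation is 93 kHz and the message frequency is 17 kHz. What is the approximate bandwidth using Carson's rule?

Carson's rule: BW = 2*(delta_f + f_m)
= 2*(93 + 17) kHz = 220 kHz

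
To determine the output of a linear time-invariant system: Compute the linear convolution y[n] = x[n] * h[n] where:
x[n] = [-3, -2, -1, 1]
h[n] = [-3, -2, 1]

y[n] = sum_k x[k]*h[n-k]. Output length = len(x) + len(h) - 1 = 4 + 3 - 1 = 6.
y[0] = -3*-3 = 9
y[1] = -2*-3 + -3*-2 = 12
y[2] = -1*-3 + -2*-2 + -3*1 = 4
y[3] = 1*-3 + -1*-2 + -2*1 = -3
y[4] = 1*-2 + -1*1 = -3
y[5] = 1*1 = 1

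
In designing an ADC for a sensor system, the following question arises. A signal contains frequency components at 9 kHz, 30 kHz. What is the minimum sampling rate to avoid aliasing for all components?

The highest frequency component is f_max = 30 kHz.
Nyquist rate = 2 * f_max = 2 * 30 kHz = 60 kHz.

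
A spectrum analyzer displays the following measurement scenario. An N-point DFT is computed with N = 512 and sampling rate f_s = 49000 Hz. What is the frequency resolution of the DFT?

DFT frequency resolution = f_s / N
= 49000 / 512 = 6125/64 Hz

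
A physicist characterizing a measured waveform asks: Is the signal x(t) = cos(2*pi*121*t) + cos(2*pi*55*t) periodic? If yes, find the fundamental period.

f1 = 121 Hz, f2 = 55 Hz
Period T1 = 1/121, T2 = 1/55
Ratio T1/T2 = 55/121, which is rational.
The signal is periodic with fundamental period T = 1/GCD(121,55) = 1/11 s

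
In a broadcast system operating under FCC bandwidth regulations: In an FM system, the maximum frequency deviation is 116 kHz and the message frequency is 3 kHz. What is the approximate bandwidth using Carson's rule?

Carson's rule: BW = 2*(delta_f + f_m)
= 2*(116 + 3) kHz = 238 kHz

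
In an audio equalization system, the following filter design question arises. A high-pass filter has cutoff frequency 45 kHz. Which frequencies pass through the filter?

A high-pass filter passes all frequencies above the cutoff frequency 45 kHz and attenuates lower frequencies.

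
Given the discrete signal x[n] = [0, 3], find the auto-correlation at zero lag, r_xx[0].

The auto-correlation at zero lag r_xx[0] equals the signal energy.
r_xx[0] = sum of x[n]^2 = 0^2 + 3^2
= 0 + 9 = 9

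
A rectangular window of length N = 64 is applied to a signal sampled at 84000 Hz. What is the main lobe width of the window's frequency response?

For a rectangular window of length N,
the main lobe width in frequency is 2*f_s/N.
= 2*84000/64 = 2625 Hz
This determines the minimum frequency separation for resolving two sinusoids.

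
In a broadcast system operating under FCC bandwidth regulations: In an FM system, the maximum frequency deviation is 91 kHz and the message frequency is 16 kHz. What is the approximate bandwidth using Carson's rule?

Carson's rule: BW = 2*(delta_f + f_m)
= 2*(91 + 16) kHz = 214 kHz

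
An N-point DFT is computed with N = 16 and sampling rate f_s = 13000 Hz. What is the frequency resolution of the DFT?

DFT frequency resolution = f_s / N
= 13000 / 16 = 1625/2 Hz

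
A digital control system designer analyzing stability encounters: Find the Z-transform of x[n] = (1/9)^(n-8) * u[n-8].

Time-shifting property: if X(z) = Z{x[n]}, then Z{x[n-d]} = z^(-d) * X(z)
X(z) = z/(z - 1/9) for x[n] = (1/9)^n * u[n]
Z{x[n-8]} = z^(-8) * z/(z - 1/9) = z^(-7)/(z - 1/9)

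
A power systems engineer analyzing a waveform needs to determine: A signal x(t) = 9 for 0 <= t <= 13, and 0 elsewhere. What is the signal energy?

Energy = integral of |x(t)|^2 dt over the signal duration
= 9^2 * 13 = 81 * 13 = 1053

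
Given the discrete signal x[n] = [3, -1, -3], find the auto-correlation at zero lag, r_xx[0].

The auto-correlation at zero lag r_xx[0] equals the signal energy.
r_xx[0] = sum of x[n]^2 = 3^2 + (-1)^2 + (-3)^2
= 9 + 1 + 9 = 19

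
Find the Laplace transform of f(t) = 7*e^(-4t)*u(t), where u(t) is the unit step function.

Standard Laplace transform pair:
e^(-at)*u(t) <-> 1/(s+a)
With a = 4: L{7*e^(-4t)*u(t)} = 7/(s+4), ROC: Re(s) > -4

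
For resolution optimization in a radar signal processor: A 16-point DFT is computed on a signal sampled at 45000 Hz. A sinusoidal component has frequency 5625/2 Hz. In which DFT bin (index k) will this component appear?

DFT frequency resolution = f_s/N = 45000/16 = 5625/2 Hz
Bin index k = f_signal / resolution = 5625/2 / 5625/2 = 1
The signal frequency 5625/2 Hz falls in DFT bin k = 1.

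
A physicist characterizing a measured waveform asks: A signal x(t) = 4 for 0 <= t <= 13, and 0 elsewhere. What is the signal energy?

Energy = integral of |x(t)|^2 dt over the signal duration
= 4^2 * 13 = 16 * 13 = 208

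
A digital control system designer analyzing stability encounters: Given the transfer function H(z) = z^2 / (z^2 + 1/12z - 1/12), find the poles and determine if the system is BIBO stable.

Poles are roots of the denominator: z^2 + 1/12z - 1/12 = 0.
Quadratic formula: z = [-(1/12) +/- sqrt((1/12)^2 - 4*(-1/12))] / 2
Discriminant = 1/144 + 1/3 = 49/144; sqrt = 7/12.
z = (-1/12 +/- 7/12) / 2 => z = 1/4 or z = -1/3.
|p1| = 1/3, |p2| = 1/4.
For BIBO stability, all poles must lie inside the unit circle (|p| < 1).
System is STABLE since both |p| < 1.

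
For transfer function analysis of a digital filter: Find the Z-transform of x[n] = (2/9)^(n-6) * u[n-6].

Time-shifting property: if X(z) = Z{x[n]}, then Z{x[n-d]} = z^(-d) * X(z)
X(z) = z/(z - 2/9) for x[n] = (2/9)^n * u[n]
Z{x[n-6]} = z^(-6) * z/(z - 2/9) = z^(-5)/(z - 2/9)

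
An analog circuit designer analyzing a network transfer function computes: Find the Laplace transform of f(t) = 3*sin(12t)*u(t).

Standard pair: sin(wt)*u(t) <-> w/(s^2+w^2)
With w = 12: L{3*sin(12t)*u(t)} = 36/(s^2+144)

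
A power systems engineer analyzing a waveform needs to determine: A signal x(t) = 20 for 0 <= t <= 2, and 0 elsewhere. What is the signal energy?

Energy = integral of |x(t)|^2 dt over the signal duration
= 20^2 * 2 = 400 * 2 = 800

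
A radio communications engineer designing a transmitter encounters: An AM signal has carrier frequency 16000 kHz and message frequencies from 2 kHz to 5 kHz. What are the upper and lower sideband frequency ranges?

Upper sideband (USB) = fc + [fm_low, fm_high] = 16000 + [2, 5] = [16002, 16005] kHz
Lower sideband (LSB) = fc - [fm_high, fm_low] = 16000 - [5, 2] = [15995, 15998] kHz
Total occupied spectrum: 15995 kHz to 16005 kHz (plus carrier at 16000 kHz)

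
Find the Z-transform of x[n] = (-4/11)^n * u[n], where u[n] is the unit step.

The Z-transform of a^n * u[n] is z/(z-a) for |z| > |a|.
Here a = -4/11, so X(z) = z/(z - (-4/11)) = 11z/(11z + 4)
ROC: |z| > 4/11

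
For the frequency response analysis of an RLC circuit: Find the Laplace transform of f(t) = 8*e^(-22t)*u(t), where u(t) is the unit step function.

Standard Laplace transform pair:
e^(-at)*u(t) <-> 1/(s+a)
With a = 22: L{8*e^(-22t)*u(t)} = 8/(s+22), ROC: Re(s) > -22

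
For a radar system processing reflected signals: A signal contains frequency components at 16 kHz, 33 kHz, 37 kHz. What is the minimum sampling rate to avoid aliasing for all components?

The highest frequency component is f_max = 37 kHz.
Nyquist rate = 2 * f_max = 2 * 37 kHz = 74 kHz.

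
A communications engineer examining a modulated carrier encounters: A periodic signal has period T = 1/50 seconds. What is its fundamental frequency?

The fundamental frequency is the reciprocal of the period.
f = 1/T = 1/(1/50) = 50 Hz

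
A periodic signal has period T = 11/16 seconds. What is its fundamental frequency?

The fundamental frequency is the reciprocal of the period.
f = 1/T = 1/(11/16) = 16/11 Hz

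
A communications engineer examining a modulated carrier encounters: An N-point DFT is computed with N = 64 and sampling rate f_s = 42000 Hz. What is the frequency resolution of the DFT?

DFT frequency resolution = f_s / N
= 42000 / 64 = 2625/4 Hz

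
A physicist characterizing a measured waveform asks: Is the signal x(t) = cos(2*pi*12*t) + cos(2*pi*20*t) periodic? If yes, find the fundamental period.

f1 = 12 Hz, f2 = 20 Hz
Period T1 = 1/12, T2 = 1/20
Ratio T1/T2 = 20/12, which is rational.
The signal is periodic with fundamental period T = 1/GCD(12,20) = 1/4 s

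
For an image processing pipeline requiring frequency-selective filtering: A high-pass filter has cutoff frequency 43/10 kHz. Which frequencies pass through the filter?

A high-pass filter passes all frequencies above the cutoff frequency 43/10 kHz and attenuates lower frequencies.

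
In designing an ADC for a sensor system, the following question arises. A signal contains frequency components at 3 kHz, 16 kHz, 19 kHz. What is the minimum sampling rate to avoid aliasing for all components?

The highest frequency component is f_max = 19 kHz.
Nyquist rate = 2 * f_max = 2 * 19 kHz = 38 kHz.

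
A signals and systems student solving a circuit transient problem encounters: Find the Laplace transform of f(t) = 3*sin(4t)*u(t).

Standard pair: sin(wt)*u(t) <-> w/(s^2+w^2)
With w = 4: L{3*sin(4t)*u(t)} = 12/(s^2+16)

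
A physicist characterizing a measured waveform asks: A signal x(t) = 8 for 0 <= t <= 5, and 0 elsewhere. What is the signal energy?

Energy = integral of |x(t)|^2 dt over the signal duration
= 8^2 * 5 = 64 * 5 = 320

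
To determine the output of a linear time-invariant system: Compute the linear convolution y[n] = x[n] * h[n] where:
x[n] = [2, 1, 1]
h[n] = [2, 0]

y[n] = sum_k x[k]*h[n-k]. Output length = len(x) + len(h) - 1 = 3 + 2 - 1 = 4.
y[0] = 2*2 = 4
y[1] = 1*2 + 2*0 = 2
y[2] = 1*2 + 1*0 = 2
y[3] = 1*0 = 0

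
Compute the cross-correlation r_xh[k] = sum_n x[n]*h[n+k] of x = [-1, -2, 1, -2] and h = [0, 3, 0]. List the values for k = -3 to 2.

Both sequences indexed from 0 and zero outside their support.
Lags with overlap: k = -3 to 2.
  r_xh[-3] = x[3]*h[0] = 0
  r_xh[-2] = x[2]*h[0] + x[3]*h[1] = -6
  r_xh[-1] = x[1]*h[0] + x[2]*h[1] + x[3]*h[2] = 3
  r_xh[0] = x[0]*h[0] + x[1]*h[1] + x[2]*h[2] = -6
  r_xh[1] = x[0]*h[1] + x[1]*h[2] = -3
  r_xh[2] = x[0]*h[2] = 0
r_xh = [0, -6, 3, -6, -3, 0] (for k = -3, ..., 2)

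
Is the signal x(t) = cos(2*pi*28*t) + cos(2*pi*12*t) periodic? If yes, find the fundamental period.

f1 = 28 Hz, f2 = 12 Hz
Period T1 = 1/28, T2 = 1/12
Ratio T1/T2 = 12/28, which is rational.
The signal is periodic with fundamental period T = 1/GCD(28,12) = 1/4 s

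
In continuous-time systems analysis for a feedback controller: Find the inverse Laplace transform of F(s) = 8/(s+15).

Standard pair: k/(s+a) <-> k*e^(-at)*u(t)
With k=8, a=15: f(t) = 8*e^(-15t)*u(t)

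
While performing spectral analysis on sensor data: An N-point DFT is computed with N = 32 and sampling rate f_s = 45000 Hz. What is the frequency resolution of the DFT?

DFT frequency resolution = f_s / N
= 45000 / 32 = 5625/4 Hz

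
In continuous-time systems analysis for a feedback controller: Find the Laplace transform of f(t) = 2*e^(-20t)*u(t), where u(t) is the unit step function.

Standard Laplace transform pair:
e^(-at)*u(t) <-> 1/(s+a)
With a = 20: L{2*e^(-20t)*u(t)} = 2/(s+20), ROC: Re(s) > -20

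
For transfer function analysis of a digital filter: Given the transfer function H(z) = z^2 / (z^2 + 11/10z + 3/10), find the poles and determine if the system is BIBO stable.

Poles are roots of the denominator: z^2 + 11/10z + 3/10 = 0.
Quadratic formula: z = [-(11/10) +/- sqrt((11/10)^2 - 4*(3/10))] / 2
Discriminant = 121/100 - 6/5 = 1/100; sqrt = 1/10.
z = (-11/10 +/- 1/10) / 2 => z = -1/2 or z = -3/5.
|p1| = 3/5, |p2| = 1/2.
For BIBO stability, all poles must lie inside the unit circle (|p| < 1).
System is STABLE since both |p| < 1.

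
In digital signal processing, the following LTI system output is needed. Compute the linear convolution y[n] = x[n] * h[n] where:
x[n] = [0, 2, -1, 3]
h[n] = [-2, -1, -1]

y[n] = sum_k x[k]*h[n-k]. Output length = len(x) + len(h) - 1 = 4 + 3 - 1 = 6.
y[0] = 0*-2 = 0
y[1] = 2*-2 + 0*-1 = -4
y[2] = -1*-2 + 2*-1 + 0*-1 = 0
y[3] = 3*-2 + -1*-1 + 2*-1 = -7
y[4] = 3*-1 + -1*-1 = -2
y[5] = 3*-1 = -3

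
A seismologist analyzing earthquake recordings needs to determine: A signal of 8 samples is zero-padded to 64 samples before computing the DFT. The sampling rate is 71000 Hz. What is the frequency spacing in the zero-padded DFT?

Original DFT: N = 8, resolution = f_s/N = 71000/8 = 8875 Hz
Zero-padded DFT: N = 64, resolution = f_s/N = 71000/64 = 8875/8 Hz
Zero-padding interpolates the spectrum (finer frequency grid)
but does NOT improve the true spectral resolution (ability to resolve close frequencies).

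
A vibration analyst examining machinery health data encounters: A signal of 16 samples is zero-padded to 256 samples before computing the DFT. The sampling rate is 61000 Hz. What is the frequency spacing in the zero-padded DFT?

Original DFT: N = 16, resolution = f_s/N = 61000/16 = 7625/2 Hz
Zero-padded DFT: N = 256, resolution = f_s/N = 61000/256 = 7625/32 Hz
Zero-padding interpolates the spectrum (finer frequency grid)
but does NOT improve the true spectral resolution (ability to resolve close frequencies).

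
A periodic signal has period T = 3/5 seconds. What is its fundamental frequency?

The fundamental frequency is the reciprocal of the period.
f = 1/T = 1/(3/5) = 5/3 Hz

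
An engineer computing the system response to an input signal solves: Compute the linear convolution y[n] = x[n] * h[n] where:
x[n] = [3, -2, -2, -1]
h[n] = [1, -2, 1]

y[n] = sum_k x[k]*h[n-k]. Output length = len(x) + len(h) - 1 = 4 + 3 - 1 = 6.
y[0] = 3*1 = 3
y[1] = -2*1 + 3*-2 = -8
y[2] = -2*1 + -2*-2 + 3*1 = 5
y[3] = -1*1 + -2*-2 + -2*1 = 1
y[4] = -1*-2 + -2*1 = 0
y[5] = -1*1 = -1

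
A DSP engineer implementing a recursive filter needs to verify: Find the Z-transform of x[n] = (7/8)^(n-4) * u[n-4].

Time-shifting property: if X(z) = Z{x[n]}, then Z{x[n-d]} = z^(-d) * X(z)
X(z) = z/(z - 7/8) for x[n] = (7/8)^n * u[n]
Z{x[n-4]} = z^(-4) * z/(z - 7/8) = z^(-3)/(z - 7/8)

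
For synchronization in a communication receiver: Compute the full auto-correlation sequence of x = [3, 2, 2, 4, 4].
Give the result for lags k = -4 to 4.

r_xx[k] = sum_m x[m]*x[m+k], indexed from 0, for k = -4 to 4:
  r_xx[-4] = x[4]*x[0] = 12
  r_xx[-3] = x[3]*x[0] + x[4]*x[1] = 20
  r_xx[-2] = x[2]*x[0] + x[3]*x[1] + x[4]*x[2] = 22
  r_xx[-1] = x[1]*x[0] + x[2]*x[1] + x[3]*x[2] + x[4]*x[3] = 34
  r_xx[0] = x[0]*x[0] + x[1]*x[1] + x[2]*x[2] + x[3]*x[3] + x[4]*x[4] = 49
  r_xx[1] = x[0]*x[1] + x[1]*x[2] + x[2]*x[3] + x[3]*x[4] = 34
  r_xx[2] = x[0]*x[2] + x[1]*x[3] + x[2]*x[4] = 22
  r_xx[3] = x[0]*x[3] + x[1]*x[4] = 20
  r_xx[4] = x[0]*x[4] = 12
r_xx = [12, 20, 22, 34, 49, 34, 22, 20, 12]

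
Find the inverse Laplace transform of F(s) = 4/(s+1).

Standard pair: k/(s+a) <-> k*e^(-at)*u(t)
With k=4, a=1: f(t) = 4*e^(-t)*u(t)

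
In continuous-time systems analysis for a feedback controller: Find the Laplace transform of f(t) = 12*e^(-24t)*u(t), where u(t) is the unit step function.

Standard Laplace transform pair:
e^(-at)*u(t) <-> 1/(s+a)
With a = 24: L{12*e^(-24t)*u(t)} = 12/(s+24), ROC: Re(s) > -24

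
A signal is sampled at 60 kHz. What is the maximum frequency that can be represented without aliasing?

The maximum frequency that can be represented without aliasing
is the Nyquist frequency: f_max = f_s / 2 = 60 kHz / 2 = 30 kHz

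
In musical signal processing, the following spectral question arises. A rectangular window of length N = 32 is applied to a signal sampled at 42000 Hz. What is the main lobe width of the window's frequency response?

For a rectangular window of length N,
the main lobe width in frequency is 2*f_s/N.
= 2*42000/32 = 2625 Hz
This determines the minimum frequency separation for resolving two sinusoids.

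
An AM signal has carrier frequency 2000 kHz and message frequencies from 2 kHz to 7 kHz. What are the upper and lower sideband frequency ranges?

Upper sideband (USB) = fc + [fm_low, fm_high] = 2000 + [2, 7] = [2002, 2007] kHz
Lower sideband (LSB) = fc - [fm_high, fm_low] = 2000 - [7, 2] = [1993, 1998] kHz
Total occupied spectrum: 1993 kHz to 2007 kHz (plus carrier at 2000 kHz)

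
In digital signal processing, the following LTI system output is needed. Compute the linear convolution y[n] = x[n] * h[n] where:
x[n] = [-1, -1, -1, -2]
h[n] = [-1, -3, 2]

y[n] = sum_k x[k]*h[n-k]. Output length = len(x) + len(h) - 1 = 4 + 3 - 1 = 6.
y[0] = -1*-1 = 1
y[1] = -1*-1 + -1*-3 = 4
y[2] = -1*-1 + -1*-3 + -1*2 = 2
y[3] = -2*-1 + -1*-3 + -1*2 = 3
y[4] = -2*-3 + -1*2 = 4
y[5] = -2*2 = -4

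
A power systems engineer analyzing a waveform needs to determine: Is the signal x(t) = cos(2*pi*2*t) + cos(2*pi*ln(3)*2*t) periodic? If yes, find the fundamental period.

f1 = 2 Hz, f2 = 2*ln(3) Hz
Ratio f2/f1 = ln(3), which is irrational.
Since the frequency ratio is irrational, no common period exists.
The signal is not periodic.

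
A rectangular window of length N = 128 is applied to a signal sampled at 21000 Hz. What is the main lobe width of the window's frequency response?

For a rectangular window of length N,
the main lobe width in frequency is 2*f_s/N.
= 2*21000/128 = 2625/8 Hz
This determines the minimum frequency separation for resolving two sinusoids.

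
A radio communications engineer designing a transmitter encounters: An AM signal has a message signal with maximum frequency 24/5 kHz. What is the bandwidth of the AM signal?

In AM (double-sideband), the bandwidth is twice the message frequency.
BW = 2 * f_m = 2 * 24/5 kHz = 48/5 kHz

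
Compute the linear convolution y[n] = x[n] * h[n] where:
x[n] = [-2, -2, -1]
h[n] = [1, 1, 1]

y[n] = sum_k x[k]*h[n-k]. Output length = len(x) + len(h) - 1 = 3 + 3 - 1 = 5.
y[0] = -2*1 = -2
y[1] = -2*1 + -2*1 = -4
y[2] = -1*1 + -2*1 + -2*1 = -5
y[3] = -1*1 + -2*1 = -3
y[4] = -1*1 = -1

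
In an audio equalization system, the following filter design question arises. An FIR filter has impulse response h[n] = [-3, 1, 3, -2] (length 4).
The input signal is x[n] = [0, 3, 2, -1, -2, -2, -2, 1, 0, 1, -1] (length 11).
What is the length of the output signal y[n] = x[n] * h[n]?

For linear convolution, the output length is:
len(y) = len(x) + len(h) - 1 = 11 + 4 - 1 = 14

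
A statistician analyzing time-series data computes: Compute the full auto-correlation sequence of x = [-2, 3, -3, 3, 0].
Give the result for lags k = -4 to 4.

r_xx[k] = sum_m x[m]*x[m+k], indexed from 0, for k = -4 to 4:
  r_xx[-4] = x[4]*x[0] = 0
  r_xx[-3] = x[3]*x[0] + x[4]*x[1] = -6
  r_xx[-2] = x[2]*x[0] + x[3]*x[1] + x[4]*x[2] = 15
  r_xx[-1] = x[1]*x[0] + x[2]*x[1] + x[3]*x[2] + x[4]*x[3] = -24
  r_xx[0] = x[0]*x[0] + x[1]*x[1] + x[2]*x[2] + x[3]*x[3] + x[4]*x[4] = 31
  r_xx[1] = x[0]*x[1] + x[1]*x[2] + x[2]*x[3] + x[3]*x[4] = -24
  r_xx[2] = x[0]*x[2] + x[1]*x[3] + x[2]*x[4] = 15
  r_xx[3] = x[0]*x[3] + x[1]*x[4] = -6
  r_xx[4] = x[0]*x[4] = 0
r_xx = [0, -6, 15, -24, 31, -24, 15, -6, 0]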